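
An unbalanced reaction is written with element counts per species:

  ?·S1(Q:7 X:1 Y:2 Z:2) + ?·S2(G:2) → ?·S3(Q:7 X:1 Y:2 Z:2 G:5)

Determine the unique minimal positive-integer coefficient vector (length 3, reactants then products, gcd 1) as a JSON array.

Q: 2·7+5·0 = 14 | 2·7 = 14
X: 2·1+5·0 = 2 | 2·1 = 2
Y: 2·2+5·0 = 4 | 2·2 = 4
Z: 2·2+5·0 = 4 | 2·2 = 4
G: 2·0+5·2 = 10 | 2·5 = 10
gcd(2,5,2) = 1

Coefficients: [2, 5, 2]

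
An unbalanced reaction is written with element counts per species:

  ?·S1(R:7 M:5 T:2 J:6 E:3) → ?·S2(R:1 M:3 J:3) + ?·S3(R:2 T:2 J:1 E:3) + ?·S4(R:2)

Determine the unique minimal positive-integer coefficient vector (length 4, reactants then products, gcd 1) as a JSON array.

R: 3·7 = 21 | 5·1+3·2+5·2 = 21
M: 3·5 = 15 | 5·3+3·0+5·0 = 15
T: 3·2 = 6 | 5·0+3·2+5·0 = 6
J: 3·6 = 18 | 5·3+3·1+5·0 = 18
E: 3·3 = 9 | 5·0+3·3+5·0 = 9
gcd(3,5,3,5) = 1

Coefficients: [3, 5, 3, 5]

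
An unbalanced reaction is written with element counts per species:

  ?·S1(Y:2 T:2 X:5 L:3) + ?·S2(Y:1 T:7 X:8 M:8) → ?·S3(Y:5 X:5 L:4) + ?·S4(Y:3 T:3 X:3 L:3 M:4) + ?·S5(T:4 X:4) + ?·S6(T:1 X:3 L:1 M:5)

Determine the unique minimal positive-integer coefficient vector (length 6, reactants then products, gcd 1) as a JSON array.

Y: 5·2+3·1 = 13 | 2·5+1·3+6·0+4·0 = 13
T: 5·2+3·7 = 31 | 2·0+1·3+6·4+4·1 = 31
X: 5·5+3·8 = 49 | 2·5+1·3+6·4+4·3 = 49
L: 5·3+3·0 = 15 | 2·4+1·3+6·0+4·1 = 15
M: 5·0+3·8 = 24 | 2·0+1·4+6·0+4·5 = 24
gcd(5,3,2,1,6,4) = 1

Coefficients: [5, 3, 2, 1, 6, 4]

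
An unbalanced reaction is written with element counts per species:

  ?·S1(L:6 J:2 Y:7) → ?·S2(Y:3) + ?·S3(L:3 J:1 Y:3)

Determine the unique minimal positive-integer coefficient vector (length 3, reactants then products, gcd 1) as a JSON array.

Coefficients: [3, 1, 6]

L: 3·6 = 18 | 1·0+6·3 = 18
J: 3·2 = 6 | 1·0+6·1 = 6
Y: 3·7 = 21 | 1·3+6·3 = 21
gcd(3,1,6) = 1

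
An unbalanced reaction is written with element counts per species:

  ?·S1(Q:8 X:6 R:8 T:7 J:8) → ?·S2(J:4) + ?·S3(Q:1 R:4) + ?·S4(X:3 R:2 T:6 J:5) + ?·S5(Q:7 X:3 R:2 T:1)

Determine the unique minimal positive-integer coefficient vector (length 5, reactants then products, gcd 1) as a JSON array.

Coefficients: [4, 3, 4, 4, 4]

Q: 4·8 = 32 | 3·0+4·1+4·0+4·7 = 32
X: 4·6 = 24 | 3·0+4·0+4·3+4·3 = 24
R: 4·8 = 32 | 3·0+4·4+4·2+4·2 = 32
T: 4·7 = 28 | 3·0+4·0+4·6+4·1 = 28
J: 4·8 = 32 | 3·4+4·0+4·5+4·0 = 32
gcd(4,3,4,4,4) = 1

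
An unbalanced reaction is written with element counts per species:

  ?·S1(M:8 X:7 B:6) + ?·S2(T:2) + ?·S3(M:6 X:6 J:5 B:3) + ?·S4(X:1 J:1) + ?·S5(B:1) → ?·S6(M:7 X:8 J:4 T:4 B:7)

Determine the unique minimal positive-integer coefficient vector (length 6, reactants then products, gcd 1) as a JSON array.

Coefficients: [1, 4, 1, 3, 5, 2]

M: 1·8+4·0+1·6+3·0+5·0 = 14 | 2·7 = 14
X: 1·7+4·0+1·6+3·1+5·0 = 16 | 2·8 = 16
J: 1·0+4·0+1·5+3·1+5·0 = 8 | 2·4 = 8
T: 1·0+4·2+1·0+3·0+5·0 = 8 | 2·4 = 8
B: 1·6+4·0+1·3+3·0+5·1 = 14 | 2·7 = 14
gcd(1,4,1,3,5,2) = 1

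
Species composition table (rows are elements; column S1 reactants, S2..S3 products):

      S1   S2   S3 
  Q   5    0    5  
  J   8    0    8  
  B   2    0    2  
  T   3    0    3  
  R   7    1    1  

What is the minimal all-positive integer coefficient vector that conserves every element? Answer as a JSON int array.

Q: 1·5 = 5 | 6·0+1·5 = 5
J: 1·8 = 8 | 6·0+1·8 = 8
B: 1·2 = 2 | 6·0+1·2 = 2
T: 1·3 = 3 | 6·0+1·3 = 3
R: 1·7 = 7 | 6·1+1·1 = 7
gcd(1,6,1) = 1

Coefficients: [1, 6, 1]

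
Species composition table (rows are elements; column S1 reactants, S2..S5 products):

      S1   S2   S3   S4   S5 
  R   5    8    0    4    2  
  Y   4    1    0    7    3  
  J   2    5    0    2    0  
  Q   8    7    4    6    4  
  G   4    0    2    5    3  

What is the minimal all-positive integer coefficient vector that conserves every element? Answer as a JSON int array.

Coefficients: [6, 2, 2, 1, 5]

R: 6·5 = 30 | 2·8+2·0+1·4+5·2 = 30
Y: 6·4 = 24 | 2·1+2·0+1·7+5·3 = 24
J: 6·2 = 12 | 2·5+2·0+1·2+5·0 = 12
Q: 6·8 = 48 | 2·7+2·4+1·6+5·4 = 48
G: 6·4 = 24 | 2·0+2·2+1·5+5·3 = 24
gcd(6,2,2,1,5) = 1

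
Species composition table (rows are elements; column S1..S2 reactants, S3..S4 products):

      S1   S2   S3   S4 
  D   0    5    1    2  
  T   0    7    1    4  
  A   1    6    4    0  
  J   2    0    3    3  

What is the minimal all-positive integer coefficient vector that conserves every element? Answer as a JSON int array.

Coefficients: [6, 1, 3, 1]

D: 6·0+1·5 = 5 | 3·1+1·2 = 5
T: 6·0+1·7 = 7 | 3·1+1·4 = 7
A: 6·1+1·6 = 12 | 3·4+1·0 = 12
J: 6·2+1·0 = 12 | 3·3+1·3 = 12
gcd(6,1,3,1) = 1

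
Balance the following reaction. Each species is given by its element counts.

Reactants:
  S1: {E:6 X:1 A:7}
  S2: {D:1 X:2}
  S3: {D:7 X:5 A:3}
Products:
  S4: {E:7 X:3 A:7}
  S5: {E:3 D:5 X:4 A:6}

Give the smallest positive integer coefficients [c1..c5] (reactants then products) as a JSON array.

Coefficients: [6, 4, 3, 3, 5]

E: 6·6+4·0+3·0 = 36 | 3·7+5·3 = 36
D: 6·0+4·1+3·7 = 25 | 3·0+5·5 = 25
X: 6·1+4·2+3·5 = 29 | 3·3+5·4 = 29
A: 6·7+4·0+3·3 = 51 | 3·7+5·6 = 51
gcd(6,4,3,3,5) = 1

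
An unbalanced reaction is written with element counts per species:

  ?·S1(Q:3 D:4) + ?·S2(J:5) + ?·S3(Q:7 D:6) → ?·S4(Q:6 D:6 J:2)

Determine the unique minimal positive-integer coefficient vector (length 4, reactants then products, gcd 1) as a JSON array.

Coefficients: [3, 2, 3, 5]

Q: 3·3+2·0+3·7 = 30 | 5·6 = 30
D: 3·4+2·0+3·6 = 30 | 5·6 = 30
J: 3·0+2·5+3·0 = 10 | 5·2 = 10
gcd(3,2,3,5) = 1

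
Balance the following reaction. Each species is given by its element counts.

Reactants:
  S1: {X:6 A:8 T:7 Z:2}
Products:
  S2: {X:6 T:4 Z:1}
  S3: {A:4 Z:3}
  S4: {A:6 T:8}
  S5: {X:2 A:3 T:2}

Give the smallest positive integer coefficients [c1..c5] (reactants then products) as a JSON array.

X: 4·6 = 24 | 2·6+2·0+1·0+6·2 = 24
A: 4·8 = 32 | 2·0+2·4+1·6+6·3 = 32
T: 4·7 = 28 | 2·4+2·0+1·8+6·2 = 28
Z: 4·2 = 8 | 2·1+2·3+1·0+6·0 = 8
gcd(4,2,2,1,6) = 1

Coefficients: [4, 2, 2, 1, 6]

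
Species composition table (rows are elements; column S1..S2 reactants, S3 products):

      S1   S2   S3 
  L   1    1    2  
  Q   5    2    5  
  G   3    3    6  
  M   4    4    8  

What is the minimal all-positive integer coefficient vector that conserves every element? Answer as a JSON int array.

L: 1·1+5·1 = 6 | 3·2 = 6
Q: 1·5+5·2 = 15 | 3·5 = 15
G: 1·3+5·3 = 18 | 3·6 = 18
M: 1·4+5·4 = 24 | 3·8 = 24
gcd(1,5,3) = 1

Coefficients: [1, 5, 3]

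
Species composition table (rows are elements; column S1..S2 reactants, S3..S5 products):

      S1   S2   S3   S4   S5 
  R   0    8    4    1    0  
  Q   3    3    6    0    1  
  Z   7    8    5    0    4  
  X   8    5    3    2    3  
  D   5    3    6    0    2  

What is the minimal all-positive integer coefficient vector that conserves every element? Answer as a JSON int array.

Coefficients: [3, 1, 1, 4, 6]

R: 3·0+1·8 = 8 | 1·4+4·1+6·0 = 8
Q: 3·3+1·3 = 12 | 1·6+4·0+6·1 = 12
Z: 3·7+1·8 = 29 | 1·5+4·0+6·4 = 29
X: 3·8+1·5 = 29 | 1·3+4·2+6·3 = 29
D: 3·5+1·3 = 18 | 1·6+4·0+6·2 = 18
gcd(3,1,1,4,6) = 1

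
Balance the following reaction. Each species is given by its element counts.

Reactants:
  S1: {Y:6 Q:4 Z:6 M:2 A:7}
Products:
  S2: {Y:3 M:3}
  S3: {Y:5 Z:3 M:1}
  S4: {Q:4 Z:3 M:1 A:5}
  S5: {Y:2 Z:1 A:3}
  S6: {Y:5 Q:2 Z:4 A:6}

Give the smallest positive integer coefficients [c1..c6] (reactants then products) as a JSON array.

Coefficients: [5, 1, 3, 4, 1, 2]

Y: 5·6 = 30 | 1·3+3·5+4·0+1·2+2·5 = 30
Q: 5·4 = 20 | 1·0+3·0+4·4+1·0+2·2 = 20
Z: 5·6 = 30 | 1·0+3·3+4·3+1·1+2·4 = 30
M: 5·2 = 10 | 1·3+3·1+4·1+1·0+2·0 = 10
A: 5·7 = 35 | 1·0+3·0+4·5+1·3+2·6 = 35
gcd(5,1,3,4,1,2) = 1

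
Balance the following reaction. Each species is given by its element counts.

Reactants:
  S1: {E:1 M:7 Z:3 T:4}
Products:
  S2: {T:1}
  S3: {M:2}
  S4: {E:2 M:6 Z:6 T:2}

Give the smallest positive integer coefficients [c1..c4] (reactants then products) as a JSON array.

Coefficients: [2, 6, 4, 1]

E: 2·1 = 2 | 6·0+4·0+1·2 = 2
M: 2·7 = 14 | 6·0+4·2+1·6 = 14
Z: 2·3 = 6 | 6·0+4·0+1·6 = 6
T: 2·4 = 8 | 6·1+4·0+1·2 = 8
gcd(2,6,4,1) = 1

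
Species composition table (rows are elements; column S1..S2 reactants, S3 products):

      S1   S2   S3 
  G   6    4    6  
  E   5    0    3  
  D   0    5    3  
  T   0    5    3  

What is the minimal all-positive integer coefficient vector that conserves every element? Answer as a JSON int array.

G: 3·6+3·4 = 30 | 5·6 = 30
E: 3·5+3·0 = 15 | 5·3 = 15
D: 3·0+3·5 = 15 | 5·3 = 15
T: 3·0+3·5 = 15 | 5·3 = 15
gcd(3,3,5) = 1

Coefficients: [3, 3, 5]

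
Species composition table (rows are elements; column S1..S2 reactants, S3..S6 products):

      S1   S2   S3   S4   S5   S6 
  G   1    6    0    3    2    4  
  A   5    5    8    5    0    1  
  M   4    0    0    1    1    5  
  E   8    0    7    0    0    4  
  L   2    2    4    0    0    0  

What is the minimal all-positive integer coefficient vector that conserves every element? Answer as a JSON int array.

G: 5·1+3·6 = 23 | 4·0+1·3+4·2+3·4 = 23
A: 5·5+3·5 = 40 | 4·8+1·5+4·0+3·1 = 40
M: 5·4+3·0 = 20 | 4·0+1·1+4·1+3·5 = 20
E: 5·8+3·0 = 40 | 4·7+1·0+4·0+3·4 = 40
L: 5·2+3·2 = 16 | 4·4+1·0+4·0+3·0 = 16
gcd(5,3,4,1,4,3) = 1

Coefficients: [5, 3, 4, 1, 4, 3]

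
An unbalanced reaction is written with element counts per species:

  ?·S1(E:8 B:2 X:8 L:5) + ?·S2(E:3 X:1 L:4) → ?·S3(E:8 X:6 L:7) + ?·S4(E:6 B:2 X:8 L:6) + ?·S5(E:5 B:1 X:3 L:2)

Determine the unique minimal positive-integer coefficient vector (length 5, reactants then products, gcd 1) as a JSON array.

E: 5·8+2·3 = 46 | 1·8+3·6+4·5 = 46
B: 5·2+2·0 = 10 | 1·0+3·2+4·1 = 10
X: 5·8+2·1 = 42 | 1·6+3·8+4·3 = 42
L: 5·5+2·4 = 33 | 1·7+3·6+4·2 = 33
gcd(5,2,1,3,4) = 1

Coefficients: [5, 2, 1, 3, 4]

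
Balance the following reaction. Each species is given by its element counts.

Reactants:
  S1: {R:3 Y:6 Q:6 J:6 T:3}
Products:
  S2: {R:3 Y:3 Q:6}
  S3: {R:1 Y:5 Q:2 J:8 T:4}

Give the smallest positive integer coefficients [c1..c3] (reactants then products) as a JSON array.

R: 4·3 = 12 | 3·3+3·1 = 12
Y: 4·6 = 24 | 3·3+3·5 = 24
Q: 4·6 = 24 | 3·6+3·2 = 24
J: 4·6 = 24 | 3·0+3·8 = 24
T: 4·3 = 12 | 3·0+3·4 = 12
gcd(4,3,3) = 1

Coefficients: [4, 3, 3]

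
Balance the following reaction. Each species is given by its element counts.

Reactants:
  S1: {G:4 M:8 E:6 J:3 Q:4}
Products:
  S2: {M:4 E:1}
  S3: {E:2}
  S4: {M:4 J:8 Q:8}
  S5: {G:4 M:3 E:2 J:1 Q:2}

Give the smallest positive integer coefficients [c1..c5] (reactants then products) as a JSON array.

G: 4·4 = 16 | 4·0+6·0+1·0+4·4 = 16
M: 4·8 = 32 | 4·4+6·0+1·4+4·3 = 32
E: 4·6 = 24 | 4·1+6·2+1·0+4·2 = 24
J: 4·3 = 12 | 4·0+6·0+1·8+4·1 = 12
Q: 4·4 = 16 | 4·0+6·0+1·8+4·2 = 16
gcd(4,4,6,1,4) = 1

Coefficients: [4, 4, 6, 1, 4]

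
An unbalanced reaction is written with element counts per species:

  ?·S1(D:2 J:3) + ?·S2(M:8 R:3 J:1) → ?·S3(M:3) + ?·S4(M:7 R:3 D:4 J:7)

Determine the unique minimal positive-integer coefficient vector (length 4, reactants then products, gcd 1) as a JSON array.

M: 6·0+3·8 = 24 | 1·3+3·7 = 24
R: 6·0+3·3 = 9 | 1·0+3·3 = 9
D: 6·2+3·0 = 12 | 1·0+3·4 = 12
J: 6·3+3·1 = 21 | 1·0+3·7 = 21
gcd(6,3,1,3) = 1

Coefficients: [6, 3, 1, 3]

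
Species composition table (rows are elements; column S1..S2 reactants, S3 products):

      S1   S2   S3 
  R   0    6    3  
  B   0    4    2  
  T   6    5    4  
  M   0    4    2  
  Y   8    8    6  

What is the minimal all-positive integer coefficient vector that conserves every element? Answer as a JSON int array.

Coefficients: [1, 2, 4]

R: 1·0+2·6 = 12 | 4·3 = 12
B: 1·0+2·4 = 8 | 4·2 = 8
T: 1·6+2·5 = 16 | 4·4 = 16
M: 1·0+2·4 = 8 | 4·2 = 8
Y: 1·8+2·8 = 24 | 4·6 = 24
gcd(1,2,4) = 1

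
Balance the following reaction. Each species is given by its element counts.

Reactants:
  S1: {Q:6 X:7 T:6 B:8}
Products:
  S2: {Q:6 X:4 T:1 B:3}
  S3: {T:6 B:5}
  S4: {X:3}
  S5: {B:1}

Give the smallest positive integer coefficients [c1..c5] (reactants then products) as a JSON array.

Q: 6·6 = 36 | 6·6+5·0+6·0+5·0 = 36
X: 6·7 = 42 | 6·4+5·0+6·3+5·0 = 42
T: 6·6 = 36 | 6·1+5·6+6·0+5·0 = 36
B: 6·8 = 48 | 6·3+5·5+6·0+5·1 = 48
gcd(6,6,5,6,5) = 1

Coefficients: [6, 6, 5, 6, 5]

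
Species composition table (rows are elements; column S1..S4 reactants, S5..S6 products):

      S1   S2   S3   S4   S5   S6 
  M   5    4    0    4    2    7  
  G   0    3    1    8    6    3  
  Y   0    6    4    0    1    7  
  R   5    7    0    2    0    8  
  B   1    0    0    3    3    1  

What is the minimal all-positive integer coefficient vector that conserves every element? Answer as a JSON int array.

Coefficients: [3, 1, 4, 1, 1, 3]

M: 3·5+1·4+4·0+1·4 = 23 | 1·2+3·7 = 23
G: 3·0+1·3+4·1+1·8 = 15 | 1·6+3·3 = 15
Y: 3·0+1·6+4·4+1·0 = 22 | 1·1+3·7 = 22
R: 3·5+1·7+4·0+1·2 = 24 | 1·0+3·8 = 24
B: 3·1+1·0+4·0+1·3 = 6 | 1·3+3·1 = 6
gcd(3,1,4,1,1,3) = 1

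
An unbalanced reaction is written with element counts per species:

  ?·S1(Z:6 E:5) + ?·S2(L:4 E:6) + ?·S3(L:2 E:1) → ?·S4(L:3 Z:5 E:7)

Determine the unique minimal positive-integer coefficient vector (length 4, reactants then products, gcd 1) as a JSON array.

Coefficients: [5, 2, 5, 6]

L: 5·0+2·4+5·2 = 18 | 6·3 = 18
Z: 5·6+2·0+5·0 = 30 | 6·5 = 30
E: 5·5+2·6+5·1 = 42 | 6·7 = 42
gcd(5,2,5,6) = 1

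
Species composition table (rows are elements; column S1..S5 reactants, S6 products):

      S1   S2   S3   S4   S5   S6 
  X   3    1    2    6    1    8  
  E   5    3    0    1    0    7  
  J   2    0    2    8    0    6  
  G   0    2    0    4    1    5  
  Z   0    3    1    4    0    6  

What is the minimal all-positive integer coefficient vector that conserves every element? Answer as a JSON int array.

Coefficients: [3, 6, 4, 2, 5, 5]

X: 3·3+6·1+4·2+2·6+5·1 = 40 | 5·8 = 40
E: 3·5+6·3+4·0+2·1+5·0 = 35 | 5·7 = 35
J: 3·2+6·0+4·2+2·8+5·0 = 30 | 5·6 = 30
G: 3·0+6·2+4·0+2·4+5·1 = 25 | 5·5 = 25
Z: 3·0+6·3+4·1+2·4+5·0 = 30 | 5·6 = 30
gcd(3,6,4,2,5,5) = 1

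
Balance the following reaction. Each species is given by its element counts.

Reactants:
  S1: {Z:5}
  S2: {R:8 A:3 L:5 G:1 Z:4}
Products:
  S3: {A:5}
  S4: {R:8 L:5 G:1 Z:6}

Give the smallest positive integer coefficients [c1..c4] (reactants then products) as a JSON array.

R: 2·0+5·8 = 40 | 3·0+5·8 = 40
A: 2·0+5·3 = 15 | 3·5+5·0 = 15
L: 2·0+5·5 = 25 | 3·0+5·5 = 25
G: 2·0+5·1 = 5 | 3·0+5·1 = 5
Z: 2·5+5·4 = 30 | 3·0+5·6 = 30
gcd(2,5,3,5) = 1

Coefficients: [2, 5, 3, 5]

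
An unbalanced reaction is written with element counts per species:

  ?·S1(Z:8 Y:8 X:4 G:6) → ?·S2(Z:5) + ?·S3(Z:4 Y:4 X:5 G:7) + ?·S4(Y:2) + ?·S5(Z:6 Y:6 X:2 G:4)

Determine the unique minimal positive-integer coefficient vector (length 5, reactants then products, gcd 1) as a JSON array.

Z: 3·8 = 24 | 2·5+2·4+5·0+1·6 = 24
Y: 3·8 = 24 | 2·0+2·4+5·2+1·6 = 24
X: 3·4 = 12 | 2·0+2·5+5·0+1·2 = 12
G: 3·6 = 18 | 2·0+2·7+5·0+1·4 = 18
gcd(3,2,2,5,1) = 1

Coefficients: [3, 2, 2, 5, 1]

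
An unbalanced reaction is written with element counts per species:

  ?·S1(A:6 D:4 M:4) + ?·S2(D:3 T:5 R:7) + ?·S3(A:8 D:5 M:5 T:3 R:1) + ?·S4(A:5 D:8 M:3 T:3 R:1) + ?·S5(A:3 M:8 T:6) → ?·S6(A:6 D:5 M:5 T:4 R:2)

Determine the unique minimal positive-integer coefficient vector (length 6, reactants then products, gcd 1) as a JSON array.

A: 1·6+1·0+2·8+1·5+1·3 = 30 | 5·6 = 30
D: 1·4+1·3+2·5+1·8+1·0 = 25 | 5·5 = 25
M: 1·4+1·0+2·5+1·3+1·8 = 25 | 5·5 = 25
T: 1·0+1·5+2·3+1·3+1·6 = 20 | 5·4 = 20
R: 1·0+1·7+2·1+1·1+1·0 = 10 | 5·2 = 10
gcd(1,1,2,1,1,5) = 1

Coefficients: [1, 1, 2, 1, 1, 5]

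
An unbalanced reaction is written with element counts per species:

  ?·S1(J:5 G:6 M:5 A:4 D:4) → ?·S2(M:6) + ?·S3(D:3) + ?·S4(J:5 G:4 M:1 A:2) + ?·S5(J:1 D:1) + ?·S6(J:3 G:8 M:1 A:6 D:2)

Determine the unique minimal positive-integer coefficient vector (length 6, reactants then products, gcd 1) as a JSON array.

Coefficients: [6, 4, 4, 3, 6, 3]

J: 6·5 = 30 | 4·0+4·0+3·5+6·1+3·3 = 30
G: 6·6 = 36 | 4·0+4·0+3·4+6·0+3·8 = 36
M: 6·5 = 30 | 4·6+4·0+3·1+6·0+3·1 = 30
A: 6·4 = 24 | 4·0+4·0+3·2+6·0+3·6 = 24
D: 6·4 = 24 | 4·0+4·3+3·0+6·1+3·2 = 24
gcd(6,4,4,3,6,3) = 1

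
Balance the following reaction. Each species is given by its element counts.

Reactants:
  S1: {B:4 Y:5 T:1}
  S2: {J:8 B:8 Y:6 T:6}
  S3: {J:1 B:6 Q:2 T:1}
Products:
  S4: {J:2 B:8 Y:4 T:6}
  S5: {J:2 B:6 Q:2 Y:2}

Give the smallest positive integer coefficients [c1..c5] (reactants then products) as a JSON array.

J: 2·0+1·8+4·1 = 12 | 2·2+4·2 = 12
B: 2·4+1·8+4·6 = 40 | 2·8+4·6 = 40
Q: 2·0+1·0+4·2 = 8 | 2·0+4·2 = 8
Y: 2·5+1·6+4·0 = 16 | 2·4+4·2 = 16
T: 2·1+1·6+4·1 = 12 | 2·6+4·0 = 12
gcd(2,1,4,2,4) = 1

Coefficients: [2, 1, 4, 2, 4]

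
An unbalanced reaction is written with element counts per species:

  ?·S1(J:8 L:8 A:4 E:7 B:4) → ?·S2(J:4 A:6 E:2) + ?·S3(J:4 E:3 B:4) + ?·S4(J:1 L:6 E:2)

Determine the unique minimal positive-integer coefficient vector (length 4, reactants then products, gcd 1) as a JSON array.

J: 3·8 = 24 | 2·4+3·4+4·1 = 24
L: 3·8 = 24 | 2·0+3·0+4·6 = 24
A: 3·4 = 12 | 2·6+3·0+4·0 = 12
E: 3·7 = 21 | 2·2+3·3+4·2 = 21
B: 3·4 = 12 | 2·0+3·4+4·0 = 12
gcd(3,2,3,4) = 1

Coefficients: [3, 2, 3, 4]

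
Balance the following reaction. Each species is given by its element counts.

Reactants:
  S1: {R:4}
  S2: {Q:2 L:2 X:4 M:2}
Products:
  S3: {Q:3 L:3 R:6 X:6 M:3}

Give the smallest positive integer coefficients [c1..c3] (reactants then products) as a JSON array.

Q: 3·0+3·2 = 6 | 2·3 = 6
L: 3·0+3·2 = 6 | 2·3 = 6
R: 3·4+3·0 = 12 | 2·6 = 12
X: 3·0+3·4 = 12 | 2·6 = 12
M: 3·0+3·2 = 6 | 2·3 = 6
gcd(3,3,2) = 1

Coefficients: [3, 3, 2]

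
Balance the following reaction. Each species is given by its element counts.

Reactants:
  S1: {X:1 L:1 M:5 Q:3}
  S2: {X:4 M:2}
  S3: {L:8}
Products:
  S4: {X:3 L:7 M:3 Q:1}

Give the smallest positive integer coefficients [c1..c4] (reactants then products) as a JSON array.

X: 2·1+4·4+5·0 = 18 | 6·3 = 18
L: 2·1+4·0+5·8 = 42 | 6·7 = 42
M: 2·5+4·2+5·0 = 18 | 6·3 = 18
Q: 2·3+4·0+5·0 = 6 | 6·1 = 6
gcd(2,4,5,6) = 1

Coefficients: [2, 4, 5, 6]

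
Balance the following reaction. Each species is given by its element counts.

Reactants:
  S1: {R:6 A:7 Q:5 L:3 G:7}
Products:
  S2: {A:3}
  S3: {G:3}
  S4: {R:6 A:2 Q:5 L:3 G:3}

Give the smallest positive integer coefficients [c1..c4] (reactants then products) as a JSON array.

R: 3·6 = 18 | 5·0+4·0+3·6 = 18
A: 3·7 = 21 | 5·3+4·0+3·2 = 21
Q: 3·5 = 15 | 5·0+4·0+3·5 = 15
L: 3·3 = 9 | 5·0+4·0+3·3 = 9
G: 3·7 = 21 | 5·0+4·3+3·3 = 21
gcd(3,5,4,3) = 1

Coefficients: [3, 5, 4, 3]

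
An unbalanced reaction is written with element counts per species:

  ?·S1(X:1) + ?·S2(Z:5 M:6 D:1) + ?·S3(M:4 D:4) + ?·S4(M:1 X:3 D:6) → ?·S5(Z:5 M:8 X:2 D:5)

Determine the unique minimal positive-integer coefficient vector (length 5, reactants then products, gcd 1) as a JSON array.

Z: 4·0+5·5+2·0+2·0 = 25 | 5·5 = 25
M: 4·0+5·6+2·4+2·1 = 40 | 5·8 = 40
X: 4·1+5·0+2·0+2·3 = 10 | 5·2 = 10
D: 4·0+5·1+2·4+2·6 = 25 | 5·5 = 25
gcd(4,5,2,2,5) = 1

Coefficients: [4, 5, 2, 2, 5]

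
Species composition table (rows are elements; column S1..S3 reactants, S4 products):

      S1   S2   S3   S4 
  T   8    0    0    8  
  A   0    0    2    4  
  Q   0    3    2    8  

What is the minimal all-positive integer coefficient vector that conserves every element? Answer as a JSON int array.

T: 3·8+4·0+6·0 = 24 | 3·8 = 24
A: 3·0+4·0+6·2 = 12 | 3·4 = 12
Q: 3·0+4·3+6·2 = 24 | 3·8 = 24
gcd(3,4,6,3) = 1

Coefficients: [3, 4, 6, 3]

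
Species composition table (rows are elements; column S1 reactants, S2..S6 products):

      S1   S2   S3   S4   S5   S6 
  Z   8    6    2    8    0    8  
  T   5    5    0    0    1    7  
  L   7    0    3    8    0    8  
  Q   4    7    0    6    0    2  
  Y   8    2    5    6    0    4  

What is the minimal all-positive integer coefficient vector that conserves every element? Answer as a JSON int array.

Z: 6·8 = 48 | 2·6+6·2+1·8+6·0+2·8 = 48
T: 6·5 = 30 | 2·5+6·0+1·0+6·1+2·7 = 30
L: 6·7 = 42 | 2·0+6·3+1·8+6·0+2·8 = 42
Q: 6·4 = 24 | 2·7+6·0+1·6+6·0+2·2 = 24
Y: 6·8 = 48 | 2·2+6·5+1·6+6·0+2·4 = 48
gcd(6,2,6,1,6,2) = 1

Coefficients: [6, 2, 6, 1, 6, 2]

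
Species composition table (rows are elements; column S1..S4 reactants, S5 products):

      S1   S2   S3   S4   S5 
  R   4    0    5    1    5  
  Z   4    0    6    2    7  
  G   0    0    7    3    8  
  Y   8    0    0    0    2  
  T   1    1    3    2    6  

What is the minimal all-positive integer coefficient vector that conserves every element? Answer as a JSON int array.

Coefficients: [1, 5, 2, 6, 4]

R: 1·4+5·0+2·5+6·1 = 20 | 4·5 = 20
Z: 1·4+5·0+2·6+6·2 = 28 | 4·7 = 28
G: 1·0+5·0+2·7+6·3 = 32 | 4·8 = 32
Y: 1·8+5·0+2·0+6·0 = 8 | 4·2 = 8
T: 1·1+5·1+2·3+6·2 = 24 | 4·6 = 24
gcd(1,5,2,6,4) = 1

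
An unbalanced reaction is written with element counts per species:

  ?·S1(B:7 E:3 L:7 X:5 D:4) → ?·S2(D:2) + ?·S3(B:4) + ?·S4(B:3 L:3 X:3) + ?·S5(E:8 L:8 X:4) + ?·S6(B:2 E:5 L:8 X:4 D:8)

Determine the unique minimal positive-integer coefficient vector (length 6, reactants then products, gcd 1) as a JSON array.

B: 6·7 = 42 | 4·0+5·4+6·3+1·0+2·2 = 42
E: 6·3 = 18 | 4·0+5·0+6·0+1·8+2·5 = 18
L: 6·7 = 42 | 4·0+5·0+6·3+1·8+2·8 = 42
X: 6·5 = 30 | 4·0+5·0+6·3+1·4+2·4 = 30
D: 6·4 = 24 | 4·2+5·0+6·0+1·0+2·8 = 24
gcd(6,4,5,6,1,2) = 1

Coefficients: [6, 4, 5, 6, 1, 2]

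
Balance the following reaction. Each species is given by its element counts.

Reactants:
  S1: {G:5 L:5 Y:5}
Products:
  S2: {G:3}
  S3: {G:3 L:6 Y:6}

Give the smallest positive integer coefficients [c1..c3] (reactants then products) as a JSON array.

G: 6·5 = 30 | 5·3+5·3 = 30
L: 6·5 = 30 | 5·0+5·6 = 30
Y: 6·5 = 30 | 5·0+5·6 = 30
gcd(6,5,5) = 1

Coefficients: [6, 5, 5]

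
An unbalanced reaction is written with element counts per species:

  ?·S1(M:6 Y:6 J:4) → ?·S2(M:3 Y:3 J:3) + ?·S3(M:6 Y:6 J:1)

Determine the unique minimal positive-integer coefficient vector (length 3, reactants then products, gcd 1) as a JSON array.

Coefficients: [5, 6, 2]

M: 5·6 = 30 | 6·3+2·6 = 30
Y: 5·6 = 30 | 6·3+2·6 = 30
J: 5·4 = 20 | 6·3+2·1 = 20
gcd(5,6,2) = 1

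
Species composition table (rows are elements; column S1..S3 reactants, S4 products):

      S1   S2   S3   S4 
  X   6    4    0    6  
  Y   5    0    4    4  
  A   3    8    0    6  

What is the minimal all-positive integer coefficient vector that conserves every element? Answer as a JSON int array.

Coefficients: [4, 3, 1, 6]

X: 4·6+3·4+1·0 = 36 | 6·6 = 36
Y: 4·5+3·0+1·4 = 24 | 6·4 = 24
A: 4·3+3·8+1·0 = 36 | 6·6 = 36
gcd(4,3,1,6) = 1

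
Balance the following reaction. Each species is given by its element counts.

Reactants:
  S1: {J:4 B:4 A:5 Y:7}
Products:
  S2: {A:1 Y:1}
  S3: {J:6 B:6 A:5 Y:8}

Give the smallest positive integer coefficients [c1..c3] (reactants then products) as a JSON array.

Coefficients: [3, 5, 2]

J: 3·4 = 12 | 5·0+2·6 = 12
B: 3·4 = 12 | 5·0+2·6 = 12
A: 3·5 = 15 | 5·1+2·5 = 15
Y: 3·7 = 21 | 5·1+2·8 = 21
gcd(3,5,2) = 1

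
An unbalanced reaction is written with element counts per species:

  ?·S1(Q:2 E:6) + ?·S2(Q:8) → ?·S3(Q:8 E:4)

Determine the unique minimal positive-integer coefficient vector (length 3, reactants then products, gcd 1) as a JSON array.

Q: 4·2+5·8 = 48 | 6·8 = 48
E: 4·6+5·0 = 24 | 6·4 = 24
gcd(4,5,6) = 1

Coefficients: [4, 5, 6]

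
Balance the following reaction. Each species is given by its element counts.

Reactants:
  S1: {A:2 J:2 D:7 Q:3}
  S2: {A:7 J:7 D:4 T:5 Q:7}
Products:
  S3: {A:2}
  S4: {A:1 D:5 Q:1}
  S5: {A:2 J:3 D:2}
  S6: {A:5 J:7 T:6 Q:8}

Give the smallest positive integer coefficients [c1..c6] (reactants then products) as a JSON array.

Coefficients: [1, 6, 4, 5, 3, 5]

A: 1·2+6·7 = 44 | 4·2+5·1+3·2+5·5 = 44
J: 1·2+6·7 = 44 | 4·0+5·0+3·3+5·7 = 44
D: 1·7+6·4 = 31 | 4·0+5·5+3·2+5·0 = 31
T: 1·0+6·5 = 30 | 4·0+5·0+3·0+5·6 = 30
Q: 1·3+6·7 = 45 | 4·0+5·1+3·0+5·8 = 45
gcd(1,6,4,5,3,5) = 1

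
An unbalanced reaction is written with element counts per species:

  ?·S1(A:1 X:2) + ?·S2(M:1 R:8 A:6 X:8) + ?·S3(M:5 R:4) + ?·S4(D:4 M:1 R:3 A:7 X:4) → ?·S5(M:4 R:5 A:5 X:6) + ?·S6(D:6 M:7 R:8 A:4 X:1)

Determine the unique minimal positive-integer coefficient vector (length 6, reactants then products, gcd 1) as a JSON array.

D: 6·0+1·0+6·0+3·4 = 12 | 5·0+2·6 = 12
M: 6·0+1·1+6·5+3·1 = 34 | 5·4+2·7 = 34
R: 6·0+1·8+6·4+3·3 = 41 | 5·5+2·8 = 41
A: 6·1+1·6+6·0+3·7 = 33 | 5·5+2·4 = 33
X: 6·2+1·8+6·0+3·4 = 32 | 5·6+2·1 = 32
gcd(6,1,6,3,5,2) = 1

Coefficients: [6, 1, 6, 3, 5, 2]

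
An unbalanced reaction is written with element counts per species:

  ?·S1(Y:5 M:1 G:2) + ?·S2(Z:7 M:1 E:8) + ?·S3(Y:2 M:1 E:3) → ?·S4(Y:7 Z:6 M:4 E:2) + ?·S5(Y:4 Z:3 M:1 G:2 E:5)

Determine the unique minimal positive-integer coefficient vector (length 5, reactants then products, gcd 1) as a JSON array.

Y: 5·5+3·0+1·2 = 27 | 1·7+5·4 = 27
Z: 5·0+3·7+1·0 = 21 | 1·6+5·3 = 21
M: 5·1+3·1+1·1 = 9 | 1·4+5·1 = 9
G: 5·2+3·0+1·0 = 10 | 1·0+5·2 = 10
E: 5·0+3·8+1·3 = 27 | 1·2+5·5 = 27
gcd(5,3,1,1,5) = 1

Coefficients: [5, 3, 1, 1, 5]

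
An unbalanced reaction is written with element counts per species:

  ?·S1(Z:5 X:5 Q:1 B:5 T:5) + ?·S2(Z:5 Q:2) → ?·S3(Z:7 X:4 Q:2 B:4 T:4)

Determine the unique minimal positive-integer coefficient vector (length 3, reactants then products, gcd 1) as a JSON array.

Z: 4·5+3·5 = 35 | 5·7 = 35
X: 4·5+3·0 = 20 | 5·4 = 20
Q: 4·1+3·2 = 10 | 5·2 = 10
B: 4·5+3·0 = 20 | 5·4 = 20
T: 4·5+3·0 = 20 | 5·4 = 20
gcd(4,3,5) = 1

Coefficients: [4, 3, 5]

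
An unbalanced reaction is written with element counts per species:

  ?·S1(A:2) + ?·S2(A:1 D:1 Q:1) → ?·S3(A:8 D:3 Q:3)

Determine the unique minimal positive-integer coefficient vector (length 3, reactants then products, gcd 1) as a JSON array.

Coefficients: [5, 6, 2]

A: 5·2+6·1 = 16 | 2·8 = 16
D: 5·0+6·1 = 6 | 2·3 = 6
Q: 5·0+6·1 = 6 | 2·3 = 6
gcd(5,6,2) = 1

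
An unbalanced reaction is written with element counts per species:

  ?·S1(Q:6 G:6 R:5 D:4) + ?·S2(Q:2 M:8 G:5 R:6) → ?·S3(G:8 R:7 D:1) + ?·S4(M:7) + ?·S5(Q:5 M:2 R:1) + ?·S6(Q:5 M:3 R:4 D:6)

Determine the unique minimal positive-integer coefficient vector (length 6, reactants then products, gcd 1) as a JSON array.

Q: 3·6+6·2 = 30 | 6·0+5·0+5·5+1·5 = 30
M: 3·0+6·8 = 48 | 6·0+5·7+5·2+1·3 = 48
G: 3·6+6·5 = 48 | 6·8+5·0+5·0+1·0 = 48
R: 3·5+6·6 = 51 | 6·7+5·0+5·1+1·4 = 51
D: 3·4+6·0 = 12 | 6·1+5·0+5·0+1·6 = 12
gcd(3,6,6,5,5,1) = 1

Coefficients: [3, 6, 6, 5, 5, 1]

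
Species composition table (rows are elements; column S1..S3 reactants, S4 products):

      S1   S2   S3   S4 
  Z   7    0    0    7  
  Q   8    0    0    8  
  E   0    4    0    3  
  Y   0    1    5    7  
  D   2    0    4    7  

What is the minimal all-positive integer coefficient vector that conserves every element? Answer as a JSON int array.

Coefficients: [4, 3, 5, 4]

Z: 4·7+3·0+5·0 = 28 | 4·7 = 28
Q: 4·8+3·0+5·0 = 32 | 4·8 = 32
E: 4·0+3·4+5·0 = 12 | 4·3 = 12
Y: 4·0+3·1+5·5 = 28 | 4·7 = 28
D: 4·2+3·0+5·4 = 28 | 4·7 = 28
gcd(4,3,5,4) = 1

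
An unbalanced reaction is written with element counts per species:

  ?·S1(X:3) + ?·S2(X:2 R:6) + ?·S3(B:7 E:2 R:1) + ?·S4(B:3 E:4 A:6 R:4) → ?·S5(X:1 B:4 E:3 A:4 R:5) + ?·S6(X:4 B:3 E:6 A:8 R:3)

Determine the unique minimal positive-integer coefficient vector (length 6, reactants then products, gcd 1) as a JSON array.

Coefficients: [2, 1, 1, 4, 4, 1]

X: 2·3+1·2+1·0+4·0 = 8 | 4·1+1·4 = 8
B: 2·0+1·0+1·7+4·3 = 19 | 4·4+1·3 = 19
E: 2·0+1·0+1·2+4·4 = 18 | 4·3+1·6 = 18
A: 2·0+1·0+1·0+4·6 = 24 | 4·4+1·8 = 24
R: 2·0+1·6+1·1+4·4 = 23 | 4·5+1·3 = 23
gcd(2,1,1,4,4,1) = 1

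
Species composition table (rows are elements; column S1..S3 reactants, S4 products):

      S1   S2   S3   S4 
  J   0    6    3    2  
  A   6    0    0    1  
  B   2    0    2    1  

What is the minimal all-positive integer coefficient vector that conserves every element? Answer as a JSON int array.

J: 1·0+1·6+2·3 = 12 | 6·2 = 12
A: 1·6+1·0+2·0 = 6 | 6·1 = 6
B: 1·2+1·0+2·2 = 6 | 6·1 = 6
gcd(1,1,2,6) = 1

Coefficients: [1, 1, 2, 6]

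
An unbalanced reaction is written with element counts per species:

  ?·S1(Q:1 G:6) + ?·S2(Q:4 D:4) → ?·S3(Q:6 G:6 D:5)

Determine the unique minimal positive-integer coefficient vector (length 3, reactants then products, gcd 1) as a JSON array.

Q: 4·1+5·4 = 24 | 4·6 = 24
G: 4·6+5·0 = 24 | 4·6 = 24
D: 4·0+5·4 = 20 | 4·5 = 20
gcd(4,5,4) = 1

Coefficients: [4, 5, 4]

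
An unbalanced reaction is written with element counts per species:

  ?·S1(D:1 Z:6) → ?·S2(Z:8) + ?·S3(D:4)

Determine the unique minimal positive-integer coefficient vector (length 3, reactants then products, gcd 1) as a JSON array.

Coefficients: [4, 3, 1]

D: 4·1 = 4 | 3·0+1·4 = 4
Z: 4·6 = 24 | 3·8+1·0 = 24
gcd(4,3,1) = 1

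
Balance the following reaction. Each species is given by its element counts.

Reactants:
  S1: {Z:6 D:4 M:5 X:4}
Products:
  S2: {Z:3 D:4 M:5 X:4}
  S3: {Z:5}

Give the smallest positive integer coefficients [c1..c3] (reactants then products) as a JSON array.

Z: 5·6 = 30 | 5·3+3·5 = 30
D: 5·4 = 20 | 5·4+3·0 = 20
M: 5·5 = 25 | 5·5+3·0 = 25
X: 5·4 = 20 | 5·4+3·0 = 20
gcd(5,5,3) = 1

Coefficients: [5, 5, 3]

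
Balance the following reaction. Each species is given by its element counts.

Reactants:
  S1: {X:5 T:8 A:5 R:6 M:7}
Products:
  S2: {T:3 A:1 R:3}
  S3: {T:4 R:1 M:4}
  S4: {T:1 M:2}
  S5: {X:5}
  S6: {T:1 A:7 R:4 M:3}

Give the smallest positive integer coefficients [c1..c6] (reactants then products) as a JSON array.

Coefficients: [5, 4, 6, 1, 5, 3]

X: 5·5 = 25 | 4·0+6·0+1·0+5·5+3·0 = 25
T: 5·8 = 40 | 4·3+6·4+1·1+5·0+3·1 = 40
A: 5·5 = 25 | 4·1+6·0+1·0+5·0+3·7 = 25
R: 5·6 = 30 | 4·3+6·1+1·0+5·0+3·4 = 30
M: 5·7 = 35 | 4·0+6·4+1·2+5·0+3·3 = 35
gcd(5,4,6,1,5,3) = 1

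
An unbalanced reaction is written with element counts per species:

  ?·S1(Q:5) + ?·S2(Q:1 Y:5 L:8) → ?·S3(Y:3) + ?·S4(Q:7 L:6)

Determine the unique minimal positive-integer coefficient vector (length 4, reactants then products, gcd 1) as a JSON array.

Q: 5·5+3·1 = 28 | 5·0+4·7 = 28
Y: 5·0+3·5 = 15 | 5·3+4·0 = 15
L: 5·0+3·8 = 24 | 5·0+4·6 = 24
gcd(5,3,5,4) = 1

Coefficients: [5, 3, 5, 4]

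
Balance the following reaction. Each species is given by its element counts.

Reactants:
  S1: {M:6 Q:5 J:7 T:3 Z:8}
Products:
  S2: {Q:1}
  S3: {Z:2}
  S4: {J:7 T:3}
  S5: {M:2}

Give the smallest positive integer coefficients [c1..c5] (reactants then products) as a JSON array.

M: 1·6 = 6 | 5·0+4·0+1·0+3·2 = 6
Q: 1·5 = 5 | 5·1+4·0+1·0+3·0 = 5
J: 1·7 = 7 | 5·0+4·0+1·7+3·0 = 7
T: 1·3 = 3 | 5·0+4·0+1·3+3·0 = 3
Z: 1·8 = 8 | 5·0+4·2+1·0+3·0 = 8
gcd(1,5,4,1,3) = 1

Coefficients: [1, 5, 4, 1, 3]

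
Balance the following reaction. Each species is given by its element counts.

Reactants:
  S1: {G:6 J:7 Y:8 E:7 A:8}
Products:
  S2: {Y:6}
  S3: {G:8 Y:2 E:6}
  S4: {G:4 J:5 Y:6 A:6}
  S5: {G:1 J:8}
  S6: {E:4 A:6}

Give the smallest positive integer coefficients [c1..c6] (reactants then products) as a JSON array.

Coefficients: [6, 5, 3, 2, 4, 6]

G: 6·6 = 36 | 5·0+3·8+2·4+4·1+6·0 = 36
J: 6·7 = 42 | 5·0+3·0+2·5+4·8+6·0 = 42
Y: 6·8 = 48 | 5·6+3·2+2·6+4·0+6·0 = 48
E: 6·7 = 42 | 5·0+3·6+2·0+4·0+6·4 = 42
A: 6·8 = 48 | 5·0+3·0+2·6+4·0+6·6 = 48
gcd(6,5,3,2,4,6) = 1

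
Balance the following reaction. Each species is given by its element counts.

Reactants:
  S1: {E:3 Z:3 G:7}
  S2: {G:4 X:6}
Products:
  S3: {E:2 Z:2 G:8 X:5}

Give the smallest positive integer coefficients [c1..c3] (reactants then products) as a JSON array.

E: 4·3+5·0 = 12 | 6·2 = 12
Z: 4·3+5·0 = 12 | 6·2 = 12
G: 4·7+5·4 = 48 | 6·8 = 48
X: 4·0+5·6 = 30 | 6·5 = 30
gcd(4,5,6) = 1

Coefficients: [4, 5, 6]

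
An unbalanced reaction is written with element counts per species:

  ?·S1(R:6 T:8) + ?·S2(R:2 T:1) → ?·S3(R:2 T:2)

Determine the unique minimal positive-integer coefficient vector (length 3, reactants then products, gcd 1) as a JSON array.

Coefficients: [1, 2, 5]

R: 1·6+2·2 = 10 | 5·2 = 10
T: 1·8+2·1 = 10 | 5·2 = 10
gcd(1,2,5) = 1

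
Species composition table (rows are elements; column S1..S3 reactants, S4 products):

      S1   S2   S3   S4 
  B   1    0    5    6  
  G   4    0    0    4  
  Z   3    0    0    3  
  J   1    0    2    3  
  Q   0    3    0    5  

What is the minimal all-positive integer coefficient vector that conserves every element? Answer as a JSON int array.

Coefficients: [3, 5, 3, 3]

B: 3·1+5·0+3·5 = 18 | 3·6 = 18
G: 3·4+5·0+3·0 = 12 | 3·4 = 12
Z: 3·3+5·0+3·0 = 9 | 3·3 = 9
J: 3·1+5·0+3·2 = 9 | 3·3 = 9
Q: 3·0+5·3+3·0 = 15 | 3·5 = 15
gcd(3,5,3,3) = 1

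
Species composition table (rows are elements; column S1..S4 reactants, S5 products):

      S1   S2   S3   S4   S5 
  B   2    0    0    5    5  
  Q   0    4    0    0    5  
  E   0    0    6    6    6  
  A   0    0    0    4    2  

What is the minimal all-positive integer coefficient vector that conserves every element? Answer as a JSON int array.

B: 5·2+5·0+2·0+2·5 = 20 | 4·5 = 20
Q: 5·0+5·4+2·0+2·0 = 20 | 4·5 = 20
E: 5·0+5·0+2·6+2·6 = 24 | 4·6 = 24
A: 5·0+5·0+2·0+2·4 = 8 | 4·2 = 8
gcd(5,5,2,2,4) = 1

Coefficients: [5, 5, 2, 2, 4]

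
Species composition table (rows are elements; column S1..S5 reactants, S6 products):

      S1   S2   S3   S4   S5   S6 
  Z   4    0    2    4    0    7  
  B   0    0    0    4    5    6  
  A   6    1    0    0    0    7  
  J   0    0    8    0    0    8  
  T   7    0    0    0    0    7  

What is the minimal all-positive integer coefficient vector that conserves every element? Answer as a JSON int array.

Z: 4·4+4·0+4·2+1·4+4·0 = 28 | 4·7 = 28
B: 4·0+4·0+4·0+1·4+4·5 = 24 | 4·6 = 24
A: 4·6+4·1+4·0+1·0+4·0 = 28 | 4·7 = 28
J: 4·0+4·0+4·8+1·0+4·0 = 32 | 4·8 = 32
T: 4·7+4·0+4·0+1·0+4·0 = 28 | 4·7 = 28
gcd(4,4,4,1,4,4) = 1

Coefficients: [4, 4, 4, 1, 4, 4]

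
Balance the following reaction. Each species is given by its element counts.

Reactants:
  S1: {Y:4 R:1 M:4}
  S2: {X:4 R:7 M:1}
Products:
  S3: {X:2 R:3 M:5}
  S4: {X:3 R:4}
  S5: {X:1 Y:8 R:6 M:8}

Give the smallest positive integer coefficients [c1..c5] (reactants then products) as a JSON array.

Coefficients: [6, 5, 1, 5, 3]

X: 6·0+5·4 = 20 | 1·2+5·3+3·1 = 20
Y: 6·4+5·0 = 24 | 1·0+5·0+3·8 = 24
R: 6·1+5·7 = 41 | 1·3+5·4+3·6 = 41
M: 6·4+5·1 = 29 | 1·5+5·0+3·8 = 29
gcd(6,5,1,5,3) = 1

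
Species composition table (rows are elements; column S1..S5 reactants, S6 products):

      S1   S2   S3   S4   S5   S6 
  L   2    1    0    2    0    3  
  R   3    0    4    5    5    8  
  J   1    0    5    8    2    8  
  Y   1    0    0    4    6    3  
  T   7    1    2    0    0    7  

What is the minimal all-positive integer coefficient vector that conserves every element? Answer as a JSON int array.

Coefficients: [2, 6, 4, 1, 1, 4]

L: 2·2+6·1+4·0+1·2+1·0 = 12 | 4·3 = 12
R: 2·3+6·0+4·4+1·5+1·5 = 32 | 4·8 = 32
J: 2·1+6·0+4·5+1·8+1·2 = 32 | 4·8 = 32
Y: 2·1+6·0+4·0+1·4+1·6 = 12 | 4·3 = 12
T: 2·7+6·1+4·2+1·0+1·0 = 28 | 4·7 = 28
gcd(2,6,4,1,1,4) = 1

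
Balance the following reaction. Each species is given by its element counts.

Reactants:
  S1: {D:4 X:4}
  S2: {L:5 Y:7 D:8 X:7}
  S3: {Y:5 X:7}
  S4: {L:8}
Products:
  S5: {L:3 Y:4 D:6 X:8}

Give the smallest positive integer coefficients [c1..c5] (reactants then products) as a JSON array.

L: 5·0+2·5+2·0+1·8 = 18 | 6·3 = 18
Y: 5·0+2·7+2·5+1·0 = 24 | 6·4 = 24
D: 5·4+2·8+2·0+1·0 = 36 | 6·6 = 36
X: 5·4+2·7+2·7+1·0 = 48 | 6·8 = 48
gcd(5,2,2,1,6) = 1

Coefficients: [5, 2, 2, 1, 6]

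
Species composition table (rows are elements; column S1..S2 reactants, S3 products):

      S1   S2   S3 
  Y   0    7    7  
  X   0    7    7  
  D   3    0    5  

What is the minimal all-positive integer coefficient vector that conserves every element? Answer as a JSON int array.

Coefficients: [5, 3, 3]

Y: 5·0+3·7 = 21 | 3·7 = 21
X: 5·0+3·7 = 21 | 3·7 = 21
D: 5·3+3·0 = 15 | 3·5 = 15
gcd(5,3,3) = 1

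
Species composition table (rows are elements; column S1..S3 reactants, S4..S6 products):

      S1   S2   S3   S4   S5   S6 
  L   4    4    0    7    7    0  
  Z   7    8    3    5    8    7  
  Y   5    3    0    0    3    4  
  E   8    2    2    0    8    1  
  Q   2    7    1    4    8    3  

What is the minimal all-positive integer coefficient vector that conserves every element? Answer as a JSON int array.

L: 2·4+5·4+1·0 = 28 | 1·7+3·7+4·0 = 28
Z: 2·7+5·8+1·3 = 57 | 1·5+3·8+4·7 = 57
Y: 2·5+5·3+1·0 = 25 | 1·0+3·3+4·4 = 25
E: 2·8+5·2+1·2 = 28 | 1·0+3·8+4·1 = 28
Q: 2·2+5·7+1·1 = 40 | 1·4+3·8+4·3 = 40
gcd(2,5,1,1,3,4) = 1

Coefficients: [2, 5, 1, 1, 3, 4]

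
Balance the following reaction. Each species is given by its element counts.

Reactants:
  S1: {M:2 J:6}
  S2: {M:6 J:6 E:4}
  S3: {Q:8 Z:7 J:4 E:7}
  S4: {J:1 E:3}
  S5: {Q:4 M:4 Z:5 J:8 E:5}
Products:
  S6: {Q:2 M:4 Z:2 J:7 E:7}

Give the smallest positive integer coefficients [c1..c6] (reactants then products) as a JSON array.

Q: 1·0+3·0+1·8+6·0+1·4 = 12 | 6·2 = 12
M: 1·2+3·6+1·0+6·0+1·4 = 24 | 6·4 = 24
Z: 1·0+3·0+1·7+6·0+1·5 = 12 | 6·2 = 12
J: 1·6+3·6+1·4+6·1+1·8 = 42 | 6·7 = 42
E: 1·0+3·4+1·7+6·3+1·5 = 42 | 6·7 = 42
gcd(1,3,1,6,1,6) = 1

Coefficients: [1, 3, 1, 6, 1, 6]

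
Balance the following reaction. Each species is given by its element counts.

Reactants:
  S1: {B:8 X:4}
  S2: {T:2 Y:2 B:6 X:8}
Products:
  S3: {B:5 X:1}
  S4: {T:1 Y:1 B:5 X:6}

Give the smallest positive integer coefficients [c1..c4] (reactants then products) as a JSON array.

Coefficients: [4, 3, 4, 6]

T: 4·0+3·2 = 6 | 4·0+6·1 = 6
Y: 4·0+3·2 = 6 | 4·0+6·1 = 6
B: 4·8+3·6 = 50 | 4·5+6·5 = 50
X: 4·4+3·8 = 40 | 4·1+6·6 = 40
gcd(4,3,4,6) = 1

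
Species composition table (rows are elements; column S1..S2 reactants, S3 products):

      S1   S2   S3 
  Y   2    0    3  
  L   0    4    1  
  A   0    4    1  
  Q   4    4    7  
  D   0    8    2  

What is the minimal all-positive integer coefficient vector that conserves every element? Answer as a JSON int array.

Coefficients: [6, 1, 4]

Y: 6·2+1·0 = 12 | 4·3 = 12
L: 6·0+1·4 = 4 | 4·1 = 4
A: 6·0+1·4 = 4 | 4·1 = 4
Q: 6·4+1·4 = 28 | 4·7 = 28
D: 6·0+1·8 = 8 | 4·2 = 8
gcd(6,1,4) = 1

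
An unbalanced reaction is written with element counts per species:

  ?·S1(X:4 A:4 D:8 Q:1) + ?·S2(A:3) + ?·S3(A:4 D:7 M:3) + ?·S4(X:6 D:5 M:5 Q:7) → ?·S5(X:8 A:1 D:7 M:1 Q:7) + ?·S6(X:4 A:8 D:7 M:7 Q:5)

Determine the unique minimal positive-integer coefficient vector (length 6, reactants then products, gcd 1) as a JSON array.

X: 1·4+6·0+1·0+4·6 = 28 | 2·8+3·4 = 28
A: 1·4+6·3+1·4+4·0 = 26 | 2·1+3·8 = 26
D: 1·8+6·0+1·7+4·5 = 35 | 2·7+3·7 = 35
M: 1·0+6·0+1·3+4·5 = 23 | 2·1+3·7 = 23
Q: 1·1+6·0+1·0+4·7 = 29 | 2·7+3·5 = 29
gcd(1,6,1,4,2,3) = 1

Coefficients: [1, 6, 1, 4, 2, 3]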